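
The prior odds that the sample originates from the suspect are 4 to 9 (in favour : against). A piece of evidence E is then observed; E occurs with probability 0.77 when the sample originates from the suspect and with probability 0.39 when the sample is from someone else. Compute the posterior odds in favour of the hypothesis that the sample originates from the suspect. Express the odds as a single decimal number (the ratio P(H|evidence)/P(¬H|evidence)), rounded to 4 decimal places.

Prior odds = 4/9 = 0.44444.
Likelihood ratio for E = 0.77/0.39 = 1.9744.
Posterior odds = prior odds × LR = 0.87749.

Posterior odds ≈ 0.8775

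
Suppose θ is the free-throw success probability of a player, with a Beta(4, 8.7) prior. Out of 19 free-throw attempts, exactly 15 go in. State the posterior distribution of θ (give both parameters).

Posterior: Beta(19, 12.7)

The binomial likelihood is conjugate to the Beta prior: with 15 successes and 4 failures, the posterior is Beta(4+15, 8.7+4) = Beta(19, 12.7).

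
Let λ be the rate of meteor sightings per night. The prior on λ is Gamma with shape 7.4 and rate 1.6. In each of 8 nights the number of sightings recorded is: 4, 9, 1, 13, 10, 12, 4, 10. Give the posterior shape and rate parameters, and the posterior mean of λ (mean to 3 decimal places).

The Poisson likelihood adds the total count to the shape and the number of exposure periods to the rate. Here ∑xᵢ = 63 and n = 8, so shape 7.4→70.4 and rate 1.6→9.6.
Posterior mean = shape/rate = 70.4/9.6 = 7.333.

Posterior: Gamma(shape=70.4, rate=9.6); mean ≈ 7.333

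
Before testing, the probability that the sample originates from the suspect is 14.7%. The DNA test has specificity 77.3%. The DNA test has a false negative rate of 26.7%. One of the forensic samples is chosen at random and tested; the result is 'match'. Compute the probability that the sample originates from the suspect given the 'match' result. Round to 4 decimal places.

P(H | E) ≈ 0.3575

Let H be the event that the sample originates from the suspect. P(H) = 0.147, so P(¬H) = 0.853. With E the 'match' result, P(E|H) = 0.733 and P(E|¬H) = 0.227.
P(E) = 0.733·0.147 + 0.227·0.853 = 0.10775 + 0.19363 = 0.30138.
By Bayes' theorem, P(H|E) = 0.10775 / 0.30138 = 0.3575.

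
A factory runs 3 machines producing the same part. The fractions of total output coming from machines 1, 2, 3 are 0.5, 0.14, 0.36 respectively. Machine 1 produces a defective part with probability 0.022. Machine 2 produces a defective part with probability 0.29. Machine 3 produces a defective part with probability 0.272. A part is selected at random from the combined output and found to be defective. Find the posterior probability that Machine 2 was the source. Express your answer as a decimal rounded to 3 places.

Posterior probability ≈ 0.272

Tabulate prior·likelihood by source: [1] prior 0.5, lik 0.022, product 0.01100; [2] prior 0.14, lik 0.29, product 0.04060; [3] prior 0.36, lik 0.272, product 0.09792.
Normalizing constant = 0.14952; the posterior for Machine 2 is its product over the sum, 0.04060/0.14952 = 0.272.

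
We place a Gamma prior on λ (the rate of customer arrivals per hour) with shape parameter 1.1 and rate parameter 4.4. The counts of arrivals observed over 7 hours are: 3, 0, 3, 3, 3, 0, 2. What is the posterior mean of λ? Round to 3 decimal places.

The Poisson likelihood adds the total count to the shape and the number of exposure periods to the rate. Here ∑xᵢ = 14 and n = 7, so shape 1.1→15.1 and rate 4.4→11.4.
E[λ | data] = 15.1/11.4 = 1.325.

Posterior mean ≈ 1.325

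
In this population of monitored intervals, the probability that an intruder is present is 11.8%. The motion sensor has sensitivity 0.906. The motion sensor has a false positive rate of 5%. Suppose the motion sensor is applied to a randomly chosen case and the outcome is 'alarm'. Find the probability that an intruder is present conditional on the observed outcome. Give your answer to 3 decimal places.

Write H for 'an intruder is present'. Prior odds H:¬H = 0.118/0.882 = 0.13379. For the 'alarm' outcome, the likelihood ratio is 0.906/0.05 = 18.120.
Posterior odds = 0.13379 × 18.120 = 2.4242, so P(H|E) = 2.4242/(1+2.4242) = 0.708.

P(H | E) ≈ 0.708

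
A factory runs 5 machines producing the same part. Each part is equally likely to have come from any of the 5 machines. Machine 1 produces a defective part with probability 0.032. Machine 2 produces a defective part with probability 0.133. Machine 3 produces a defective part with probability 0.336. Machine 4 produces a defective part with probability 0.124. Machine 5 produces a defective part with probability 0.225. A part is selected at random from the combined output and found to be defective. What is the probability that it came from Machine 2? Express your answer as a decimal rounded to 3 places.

Posterior probability ≈ 0.156

P(defective|M1) = 0.032; P(defective|M2) = 0.133; P(defective|M3) = 0.336; P(defective|M4) = 0.124; P(defective|M5) = 0.225.
Prior × likelihood for each source: 0.2·0.032=0.006400, 0.2·0.133=0.02660, 0.2·0.336=0.06720, 0.2·0.124=0.02480, 0.2·0.225=0.04500. Summing gives P(defective) = 0.17000.
P(Machine 2 | defective) = 0.02660 / 0.17000 = 0.156.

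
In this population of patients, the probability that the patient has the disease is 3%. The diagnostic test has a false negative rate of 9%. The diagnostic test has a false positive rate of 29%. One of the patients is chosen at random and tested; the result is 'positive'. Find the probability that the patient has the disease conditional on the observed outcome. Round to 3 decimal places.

Let H be the event that the patient has the disease. P(H) = 0.03, so P(¬H) = 0.97. With E the 'positive' result, P(E|H) = 0.91 and P(E|¬H) = 0.29.
P(E) = 0.91·0.03 + 0.29·0.97 = 0.027300 + 0.28130 = 0.30860.
By Bayes' theorem, P(H|E) = 0.027300 / 0.30860 = 0.088.

P(H | E) ≈ 0.088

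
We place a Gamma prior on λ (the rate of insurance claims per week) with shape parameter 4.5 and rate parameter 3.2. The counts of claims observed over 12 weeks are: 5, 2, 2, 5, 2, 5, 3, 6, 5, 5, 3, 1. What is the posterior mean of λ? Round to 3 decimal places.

The Poisson likelihood adds the total count to the shape and the number of exposure periods to the rate. Here ∑xᵢ = 44 and n = 12, so shape 4.5→48.5 and rate 3.2→15.2.
Posterior mean = shape/rate = 48.5/15.2 = 3.191.

Posterior mean ≈ 3.191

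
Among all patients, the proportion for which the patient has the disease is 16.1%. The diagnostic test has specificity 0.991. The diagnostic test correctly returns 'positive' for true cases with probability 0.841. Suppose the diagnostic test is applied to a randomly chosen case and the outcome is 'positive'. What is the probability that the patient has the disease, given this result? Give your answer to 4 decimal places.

P(H | E) ≈ 0.9472

Let H be the event that the patient has the disease. P(H) = 0.161, so P(¬H) = 0.839. With E the 'positive' result, P(E|H) = 0.841 and P(E|¬H) = 0.009.
P(E) = 0.841·0.161 + 0.009·0.839 = 0.13540 + 0.0075510 = 0.14295.
By Bayes' theorem, P(H|E) = 0.13540 / 0.14295 = 0.9472.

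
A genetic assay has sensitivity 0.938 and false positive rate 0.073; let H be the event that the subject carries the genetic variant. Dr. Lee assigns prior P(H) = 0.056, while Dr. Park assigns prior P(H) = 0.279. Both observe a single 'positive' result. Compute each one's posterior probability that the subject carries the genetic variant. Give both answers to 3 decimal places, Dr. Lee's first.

The likelihood ratio for a 'positive' result is 0.938/0.073 = 12.849.
Dr. Lee: prior odds 0.056/0.944 = 0.059322; posterior odds 0.76225; posterior probability 0.433.
Dr. Park: prior odds 0.279/0.721 = 0.38696; posterior odds 4.9722; posterior probability 0.833.

Dr. Lee: 0.433; Dr. Park: 0.833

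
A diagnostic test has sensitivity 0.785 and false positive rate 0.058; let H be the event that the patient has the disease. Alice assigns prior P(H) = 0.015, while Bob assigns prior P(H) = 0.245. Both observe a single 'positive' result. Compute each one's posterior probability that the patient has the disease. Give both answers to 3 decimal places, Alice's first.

Alice: 0.171; Bob: 0.815

The likelihood ratio for a 'positive' result is 0.785/0.058 = 13.534.
Alice: prior odds 0.015/0.985 = 0.015228; posterior odds 0.20611; posterior probability 0.171.
Bob: prior odds 0.245/0.755 = 0.32450; posterior odds 4.3920; posterior probability 0.815.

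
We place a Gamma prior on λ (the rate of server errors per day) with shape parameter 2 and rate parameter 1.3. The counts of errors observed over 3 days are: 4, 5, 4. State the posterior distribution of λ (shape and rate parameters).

Posterior: Gamma(shape=15, rate=4.3)

Total count ∑xᵢ = 13 over n = 3 days.
Gamma is conjugate to the Poisson likelihood: posterior is Gamma(shape = 2+13 = 15, rate = 1.3+3 = 4.3).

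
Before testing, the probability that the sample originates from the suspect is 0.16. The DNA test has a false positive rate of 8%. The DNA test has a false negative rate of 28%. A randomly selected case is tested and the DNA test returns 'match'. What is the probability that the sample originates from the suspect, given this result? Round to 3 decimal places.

Write H for 'the sample originates from the suspect'. Prior odds H:¬H = 0.16/0.84 = 0.19048. For the 'match' outcome, the likelihood ratio is 0.72/0.08 = 9.0000.
Posterior odds = 0.19048 × 9.0000 = 1.7143, so P(H|E) = 1.7143/(1+1.7143) = 0.632.

P(H | E) ≈ 0.632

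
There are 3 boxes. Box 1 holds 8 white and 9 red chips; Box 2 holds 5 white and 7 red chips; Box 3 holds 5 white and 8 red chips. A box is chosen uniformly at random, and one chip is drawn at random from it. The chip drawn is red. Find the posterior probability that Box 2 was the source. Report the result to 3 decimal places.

Tabulate prior·likelihood by source: [1] prior 0.333333, lik 0.5294, product 0.1765; [2] prior 0.333333, lik 0.5833, product 0.1944; [3] prior 0.333333, lik 0.6154, product 0.2051.
Normalizing constant = 0.57604; the posterior for Box 2 is its product over the sum, 0.1944/0.57604 = 0.338.

Posterior probability ≈ 0.338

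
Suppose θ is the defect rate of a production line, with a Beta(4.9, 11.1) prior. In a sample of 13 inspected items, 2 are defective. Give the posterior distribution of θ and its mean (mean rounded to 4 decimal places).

Posterior: Beta(6.9, 22.1); mean ≈ 0.2379

Observing 2 successes and 11 failures updates Beta(4.9, 11.1) by adding the success and failure counts to the two shape parameters: α = 4.9+2 = 6.9, β = 11.1+11 = 22.1.
E[θ | data] = 6.9/(6.9+22.1) = 0.2379.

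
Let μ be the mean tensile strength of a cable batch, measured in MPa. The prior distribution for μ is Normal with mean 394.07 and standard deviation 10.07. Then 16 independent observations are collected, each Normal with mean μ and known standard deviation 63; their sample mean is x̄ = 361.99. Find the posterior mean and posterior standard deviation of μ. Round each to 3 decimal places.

Posterior mean ≈ 384.761; posterior SD ≈ 8.484

With known σ, the Normal prior is conjugate. Weight on the data is w = (n/σ²)/(n/σ² + 1/τ₀²) = 0.00403124/(0.00403124+0.00986146) = 0.29017.
Posterior mean = w·x̄ + (1−w)·μ₀ = 0.29017·361.99 + 0.70983·394.07 = 384.761. Posterior variance = 1/(0.00403124+0.00986146) = 71.9803, so SD = 8.484.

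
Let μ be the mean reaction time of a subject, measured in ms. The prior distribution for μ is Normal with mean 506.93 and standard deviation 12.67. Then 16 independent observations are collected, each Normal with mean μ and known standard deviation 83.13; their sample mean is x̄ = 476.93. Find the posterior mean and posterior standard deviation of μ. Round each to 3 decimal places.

Posterior mean ≈ 498.801; posterior SD ≈ 10.818

With known σ, the Normal prior is conjugate. Weight on the data is w = (n/σ²)/(n/σ² + 1/τ₀²) = 0.00231528/(0.00231528+0.00622941) = 0.27096.
Posterior mean = w·x̄ + (1−w)·μ₀ = 0.27096·476.93 + 0.72904·506.93 = 498.801. Posterior variance = 1/(0.00231528+0.00622941) = 117.032, so SD = 10.818.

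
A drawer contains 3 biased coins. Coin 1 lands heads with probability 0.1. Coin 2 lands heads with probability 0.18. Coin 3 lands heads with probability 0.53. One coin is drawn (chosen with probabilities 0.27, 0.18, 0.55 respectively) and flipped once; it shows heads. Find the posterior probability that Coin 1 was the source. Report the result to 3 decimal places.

Posterior probability ≈ 0.077

P(heads|C1) = 0.1; P(heads|C2) = 0.18; P(heads|C3) = 0.53.
Prior × likelihood for each source: 0.27·0.1=0.02700, 0.18·0.18=0.03240, 0.55·0.53=0.2915. Summing gives P(heads) = 0.35090.
P(Coin 1 | heads) = 0.02700 / 0.35090 = 0.077.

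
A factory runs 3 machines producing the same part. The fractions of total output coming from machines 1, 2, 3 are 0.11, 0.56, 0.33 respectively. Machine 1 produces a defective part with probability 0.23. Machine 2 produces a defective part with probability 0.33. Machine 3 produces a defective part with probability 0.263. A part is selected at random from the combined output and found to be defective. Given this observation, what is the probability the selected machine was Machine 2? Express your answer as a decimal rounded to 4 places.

Posterior probability ≈ 0.6225

P(defective|M1) = 0.23; P(defective|M2) = 0.33; P(defective|M3) = 0.263.
Prior × likelihood for each source: 0.11·0.23=0.02530, 0.56·0.33=0.1848, 0.33·0.263=0.08679. Summing gives P(defective) = 0.29689.
P(Machine 2 | defective) = 0.1848 / 0.29689 = 0.6225.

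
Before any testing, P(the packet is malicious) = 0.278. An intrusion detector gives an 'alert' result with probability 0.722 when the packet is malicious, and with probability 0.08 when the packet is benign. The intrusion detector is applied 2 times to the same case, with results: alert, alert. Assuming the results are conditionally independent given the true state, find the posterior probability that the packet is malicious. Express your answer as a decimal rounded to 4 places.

With H the event that the packet is malicious, the joint likelihood of the observed sequence is P(data|H) = 0.722·0.722 = 0.52128 and P(data|¬H) = 0.08·0.08 = 0.0064000.
Bayes: P(H|data) = 0.278·0.52128 / (0.278·0.52128 + 0.722·0.0064000) = 0.14492/0.14954 = 0.9691.

Posterior P(H) ≈ 0.9691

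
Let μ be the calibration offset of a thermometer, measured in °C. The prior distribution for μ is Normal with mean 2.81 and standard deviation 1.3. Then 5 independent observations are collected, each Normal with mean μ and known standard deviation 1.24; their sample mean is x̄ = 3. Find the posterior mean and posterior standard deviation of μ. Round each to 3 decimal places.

With known σ, the Normal prior is conjugate. Weight on the data is w = (n/σ²)/(n/σ² + 1/τ₀²) = 3.25182/(3.25182+0.591716) = 0.84605.
Posterior mean = w·x̄ + (1−w)·μ₀ = 0.84605·3 + 0.15395·2.81 = 2.971. Posterior variance = 1/(3.25182+0.591716) = 0.260177, so SD = 0.510.

Posterior mean ≈ 2.971; posterior SD ≈ 0.510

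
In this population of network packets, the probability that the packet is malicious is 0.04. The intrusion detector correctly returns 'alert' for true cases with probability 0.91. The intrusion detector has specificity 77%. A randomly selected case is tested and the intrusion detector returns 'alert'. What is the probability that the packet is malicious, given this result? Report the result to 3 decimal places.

P(H | E) ≈ 0.142

Let H be the event that the packet is malicious. P(H) = 0.04, so P(¬H) = 0.96. With E the 'alert' result, P(E|H) = 0.91 and P(E|¬H) = 0.23.
P(E) = 0.91·0.04 + 0.23·0.96 = 0.036400 + 0.22080 = 0.25720.
By Bayes' theorem, P(H|E) = 0.036400 / 0.25720 = 0.142.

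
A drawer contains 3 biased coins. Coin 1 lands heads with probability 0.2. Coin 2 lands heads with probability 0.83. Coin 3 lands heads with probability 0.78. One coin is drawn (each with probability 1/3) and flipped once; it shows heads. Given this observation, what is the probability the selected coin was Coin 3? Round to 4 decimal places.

P(heads|C1) = 0.2; P(heads|C2) = 0.83; P(heads|C3) = 0.78.
Prior × likelihood for each source: 0.333333·0.2=0.06667, 0.333333·0.83=0.2767, 0.333333·0.78=0.2600. Summing gives P(heads) = 0.60333.
P(Coin 3 | heads) = 0.2600 / 0.60333 = 0.4309.

Posterior probability ≈ 0.4309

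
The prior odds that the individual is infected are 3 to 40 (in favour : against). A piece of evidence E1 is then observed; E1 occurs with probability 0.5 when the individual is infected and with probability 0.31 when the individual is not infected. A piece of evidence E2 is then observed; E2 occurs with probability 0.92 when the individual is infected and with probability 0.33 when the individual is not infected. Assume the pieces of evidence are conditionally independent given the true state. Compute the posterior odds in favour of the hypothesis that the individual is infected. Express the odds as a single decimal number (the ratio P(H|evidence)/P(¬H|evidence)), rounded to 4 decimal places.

Prior odds = 3/40 = 0.075000.
Likelihood ratio for E1 = 0.5/0.31 = 1.6129.
Likelihood ratio for E2 = 0.92/0.33 = 2.7879.
Posterior odds = prior odds × LR₁ × LR₂ = 0.33724.

Posterior odds ≈ 0.3372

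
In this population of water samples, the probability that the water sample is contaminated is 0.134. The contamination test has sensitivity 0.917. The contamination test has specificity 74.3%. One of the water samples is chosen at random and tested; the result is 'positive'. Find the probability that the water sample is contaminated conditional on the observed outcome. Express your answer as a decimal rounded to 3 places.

P(H | E) ≈ 0.356

Let H be the event that the water sample is contaminated. P(H) = 0.134, so P(¬H) = 0.866. With E the 'positive' result, P(E|H) = 0.917 and P(E|¬H) = 0.257.
P(E) = 0.917·0.134 + 0.257·0.866 = 0.12288 + 0.22256 = 0.34544.
By Bayes' theorem, P(H|E) = 0.12288 / 0.34544 = 0.356.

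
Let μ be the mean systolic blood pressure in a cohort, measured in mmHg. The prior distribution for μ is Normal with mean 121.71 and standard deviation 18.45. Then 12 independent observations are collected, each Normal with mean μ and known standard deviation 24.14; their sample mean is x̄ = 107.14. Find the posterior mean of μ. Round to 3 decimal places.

With known σ, the Normal prior is conjugate. Weight on the data is w = (n/σ²)/(n/σ² + 1/τ₀²) = 0.0205924/(0.0205924+0.00293770) = 0.87515.
Posterior mean = w·x̄ + (1−w)·μ₀ = 0.87515·107.14 + 0.12485·121.71 = 108.959.

Posterior mean ≈ 108.959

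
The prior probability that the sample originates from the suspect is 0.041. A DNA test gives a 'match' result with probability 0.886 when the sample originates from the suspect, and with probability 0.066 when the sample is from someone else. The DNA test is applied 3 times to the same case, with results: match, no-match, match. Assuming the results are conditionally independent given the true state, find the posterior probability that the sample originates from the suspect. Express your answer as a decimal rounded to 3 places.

Posterior P(H) ≈ 0.485

Let H be the event that the sample originates from the suspect; start with P(H) = 0.041. P('match'|H) = 0.886, P('match'|¬H) = 0.066.
Update on result 1 ('match'): P(H) ← 0.886·0.0410 / (0.886·0.0410 + 0.066·0.9590) = 0.036326/0.099620 = 0.3646.
Update on result 2 ('no-match'): P(H) ← 0.114·0.3646 / (0.114·0.3646 + 0.934·0.6354) = 0.041570/0.63499 = 0.0655.
Update on result 3 ('match'): P(H) ← 0.886·0.0655 / (0.886·0.0655 + 0.066·0.9345) = 0.058002/0.11968 = 0.4846.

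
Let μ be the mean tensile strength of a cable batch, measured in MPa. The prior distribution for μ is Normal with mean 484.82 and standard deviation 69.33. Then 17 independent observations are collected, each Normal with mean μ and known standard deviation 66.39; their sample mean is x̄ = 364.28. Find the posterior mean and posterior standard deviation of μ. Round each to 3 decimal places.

Posterior mean ≈ 370.449; posterior SD ≈ 15.684

Prior precision 1/τ₀² = 1/69.33² = 0.00020805; data precision n/σ² = 17/66.39² = 0.00385695.
Posterior precision = 0.00020805 + 0.00385695 = 0.00406499, giving posterior SD = 1/√0.00406499 = 15.684.
Posterior mean = (0.00020805·484.82 + 0.00385695·364.28) / 0.00406499 = 370.449.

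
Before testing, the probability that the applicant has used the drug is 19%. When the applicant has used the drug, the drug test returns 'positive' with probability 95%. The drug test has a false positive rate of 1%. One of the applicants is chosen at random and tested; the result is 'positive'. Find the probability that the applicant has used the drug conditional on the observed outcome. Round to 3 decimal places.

P(H | E) ≈ 0.957

Let H be the event that the applicant has used the drug. P(H) = 0.19, so P(¬H) = 0.81. With E the 'positive' result, P(E|H) = 0.95 and P(E|¬H) = 0.01.
P(E) = 0.95·0.19 + 0.01·0.81 = 0.18050 + 0.0081000 = 0.18860.
By Bayes' theorem, P(H|E) = 0.18050 / 0.18860 = 0.957.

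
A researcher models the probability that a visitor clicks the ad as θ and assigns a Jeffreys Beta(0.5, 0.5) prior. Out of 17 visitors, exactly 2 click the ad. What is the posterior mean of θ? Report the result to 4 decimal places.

Observing 2 successes and 15 failures updates Beta(0.5, 0.5) by adding the success and failure counts to the two shape parameters: α = 0.5+2 = 2.5, β = 0.5+15 = 15.5.
Posterior mean = α/(α+β) = 2.5/18 = 0.1389.

Posterior mean ≈ 0.1389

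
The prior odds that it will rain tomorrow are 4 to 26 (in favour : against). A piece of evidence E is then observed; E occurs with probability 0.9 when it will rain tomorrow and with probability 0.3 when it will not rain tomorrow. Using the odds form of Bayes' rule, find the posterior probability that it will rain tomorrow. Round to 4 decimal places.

Prior odds = 4/26 = 0.15385.
Likelihood ratio for E = 0.9/0.3 = 3.0000.
Posterior odds = prior odds × LR = 0.46154.
Posterior probability = odds/(1+odds) = 0.46154/1.4615 = 0.3158.

Posterior probability ≈ 0.3158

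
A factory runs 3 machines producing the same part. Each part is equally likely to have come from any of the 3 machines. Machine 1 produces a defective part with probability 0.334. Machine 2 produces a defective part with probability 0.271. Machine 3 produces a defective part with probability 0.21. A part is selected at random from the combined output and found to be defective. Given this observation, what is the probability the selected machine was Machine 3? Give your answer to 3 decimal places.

Posterior probability ≈ 0.258

Tabulate prior·likelihood by source: [1] prior 0.333333, lik 0.334, product 0.1113; [2] prior 0.333333, lik 0.271, product 0.09033; [3] prior 0.333333, lik 0.21, product 0.07000.
Normalizing constant = 0.27167; the posterior for Machine 3 is its product over the sum, 0.07000/0.27167 = 0.258.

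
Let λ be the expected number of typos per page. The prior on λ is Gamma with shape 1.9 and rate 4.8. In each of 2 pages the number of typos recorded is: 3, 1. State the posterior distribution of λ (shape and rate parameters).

The Poisson likelihood adds the total count to the shape and the number of exposure periods to the rate. Here ∑xᵢ = 4 and n = 2, so shape 1.9→5.9 and rate 4.8→6.8.

Posterior: Gamma(shape=5.9, rate=6.8)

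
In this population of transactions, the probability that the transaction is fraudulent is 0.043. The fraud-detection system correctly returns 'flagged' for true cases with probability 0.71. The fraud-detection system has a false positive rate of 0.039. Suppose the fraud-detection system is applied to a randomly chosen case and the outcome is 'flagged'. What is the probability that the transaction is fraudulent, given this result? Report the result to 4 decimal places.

Write H for 'the transaction is fraudulent'. Prior odds H:¬H = 0.043/0.957 = 0.044932. For the 'flagged' outcome, the likelihood ratio is 0.71/0.039 = 18.205.
Posterior odds = 0.044932 × 18.205 = 0.81799, so P(H|E) = 0.81799/(1+0.81799) = 0.4499.

P(H | E) ≈ 0.4499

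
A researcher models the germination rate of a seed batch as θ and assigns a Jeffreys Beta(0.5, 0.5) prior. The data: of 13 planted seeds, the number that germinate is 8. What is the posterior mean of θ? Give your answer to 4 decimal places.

Posterior mean ≈ 0.6071

The binomial likelihood is conjugate to the Beta prior: with 8 successes and 5 failures, the posterior is Beta(0.5+8, 0.5+5) = Beta(8.5, 5.5).
Posterior mean = α/(α+β) = 8.5/14 = 0.6071.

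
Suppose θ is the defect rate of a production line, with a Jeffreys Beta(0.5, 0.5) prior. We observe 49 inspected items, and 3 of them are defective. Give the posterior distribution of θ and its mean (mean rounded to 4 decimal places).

Posterior: Beta(3.5, 46.5); mean ≈ 0.0700

Observing 3 successes and 46 failures updates Beta(0.5, 0.5) by adding the success and failure counts to the two shape parameters: α = 0.5+3 = 3.5, β = 0.5+46 = 46.5.
E[θ | data] = 3.5/(3.5+46.5) = 0.0700.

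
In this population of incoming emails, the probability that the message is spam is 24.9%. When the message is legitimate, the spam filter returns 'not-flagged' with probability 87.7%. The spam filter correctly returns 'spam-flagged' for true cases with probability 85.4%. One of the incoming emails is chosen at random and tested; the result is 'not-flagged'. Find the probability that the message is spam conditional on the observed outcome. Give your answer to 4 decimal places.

P(H | E) ≈ 0.0523

Write H for 'the message is spam'. Prior odds H:¬H = 0.249/0.751 = 0.33156. For the 'not-flagged' outcome, the likelihood ratio is 0.146/0.877 = 0.16648.
Posterior odds = 0.33156 × 0.16648 = 0.055197, so P(H|E) = 0.055197/(1+0.055197) = 0.0523.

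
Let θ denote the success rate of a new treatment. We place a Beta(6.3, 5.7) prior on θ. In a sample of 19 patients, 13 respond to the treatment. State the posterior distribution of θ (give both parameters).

Observing 13 successes and 6 failures updates Beta(6.3, 5.7) by adding the success and failure counts to the two shape parameters: α = 6.3+13 = 19.3, β = 5.7+6 = 11.7.

Posterior: Beta(19.3, 11.7)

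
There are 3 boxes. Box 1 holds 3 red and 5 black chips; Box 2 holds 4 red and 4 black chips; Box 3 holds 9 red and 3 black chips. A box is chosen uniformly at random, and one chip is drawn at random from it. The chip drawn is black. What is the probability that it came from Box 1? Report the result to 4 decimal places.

Posterior probability ≈ 0.4545

Tabulate prior·likelihood by source: [1] prior 0.333333, lik 0.625, product 0.2083; [2] prior 0.333333, lik 0.5, product 0.1667; [3] prior 0.333333, lik 0.25, product 0.08333.
Normalizing constant = 0.45833; the posterior for Box 1 is its product over the sum, 0.2083/0.45833 = 0.4545.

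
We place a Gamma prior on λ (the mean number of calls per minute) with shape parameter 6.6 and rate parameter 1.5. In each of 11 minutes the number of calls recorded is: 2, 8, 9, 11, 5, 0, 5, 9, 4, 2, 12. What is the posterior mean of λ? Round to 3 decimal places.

Posterior mean ≈ 5.888

The Poisson likelihood adds the total count to the shape and the number of exposure periods to the rate. Here ∑xᵢ = 67 and n = 11, so shape 6.6→73.6 and rate 1.5→12.5.
E[λ | data] = 73.6/12.5 = 5.888.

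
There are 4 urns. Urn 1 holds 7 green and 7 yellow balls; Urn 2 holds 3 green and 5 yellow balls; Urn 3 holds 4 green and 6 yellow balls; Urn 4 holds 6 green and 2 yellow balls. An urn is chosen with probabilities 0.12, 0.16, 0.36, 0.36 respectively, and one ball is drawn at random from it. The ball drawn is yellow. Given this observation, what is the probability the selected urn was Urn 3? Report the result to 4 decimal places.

Tabulate prior·likelihood by source: [1] prior 0.12, lik 0.5, product 0.06000; [2] prior 0.16, lik 0.625, product 0.1000; [3] prior 0.36, lik 0.6, product 0.2160; [4] prior 0.36, lik 0.25, product 0.09000.
Normalizing constant = 0.46600; the posterior for Urn 3 is its product over the sum, 0.2160/0.46600 = 0.4635.

Posterior probability ≈ 0.4635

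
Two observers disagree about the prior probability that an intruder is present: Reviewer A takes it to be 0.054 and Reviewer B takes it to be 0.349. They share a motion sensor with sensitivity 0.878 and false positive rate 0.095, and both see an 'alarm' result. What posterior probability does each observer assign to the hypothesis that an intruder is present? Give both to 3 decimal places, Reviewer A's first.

Reviewer A: 0.345; Reviewer B: 0.832

P('+'|H) = 0.878, P('+'|¬H) = 0.095.
Reviewer A: numerator 0.878·0.054 = 0.047412; evidence = 0.047412+0.095·0.946 = 0.13728; posterior = 0.345.
Reviewer B: numerator 0.878·0.349 = 0.30642; evidence = 0.30642+0.095·0.651 = 0.36827; posterior = 0.832.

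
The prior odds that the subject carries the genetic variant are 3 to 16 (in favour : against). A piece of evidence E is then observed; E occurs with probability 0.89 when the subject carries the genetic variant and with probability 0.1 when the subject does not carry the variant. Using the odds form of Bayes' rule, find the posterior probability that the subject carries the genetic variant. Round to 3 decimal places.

Prior odds = 3/16 = 0.18750. In log-odds, ln(0.18750) = -1.6740.
Add log likelihood ratio: ln(8.9000) = 2.1861.
Posterior log-odds = 0.51207, so posterior odds = exp(0.51207) = 1.6688. Converting, P(H|E) = 1.6688/2.6688 = 0.625.

Posterior probability ≈ 0.625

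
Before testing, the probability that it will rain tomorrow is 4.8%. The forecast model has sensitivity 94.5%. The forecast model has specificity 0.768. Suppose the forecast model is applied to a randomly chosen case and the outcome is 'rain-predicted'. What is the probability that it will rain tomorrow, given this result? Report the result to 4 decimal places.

P(H | E) ≈ 0.1704

Let H be the event that it will rain tomorrow. P(H) = 0.048, so P(¬H) = 0.952. With E the 'rain-predicted' result, P(E|H) = 0.945 and P(E|¬H) = 0.232.
P(E) = 0.945·0.048 + 0.232·0.952 = 0.045360 + 0.22086 = 0.26622.
By Bayes' theorem, P(H|E) = 0.045360 / 0.26622 = 0.1704.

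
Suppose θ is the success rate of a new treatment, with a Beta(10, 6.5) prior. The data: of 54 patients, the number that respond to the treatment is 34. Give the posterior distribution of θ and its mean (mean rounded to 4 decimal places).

Observing 34 successes and 20 failures updates Beta(10, 6.5) by adding the success and failure counts to the two shape parameters: α = 10+34 = 44, β = 6.5+20 = 26.5.
Posterior mean = α/(α+β) = 44/70.5 = 0.6241.

Posterior: Beta(44, 26.5); mean ≈ 0.6241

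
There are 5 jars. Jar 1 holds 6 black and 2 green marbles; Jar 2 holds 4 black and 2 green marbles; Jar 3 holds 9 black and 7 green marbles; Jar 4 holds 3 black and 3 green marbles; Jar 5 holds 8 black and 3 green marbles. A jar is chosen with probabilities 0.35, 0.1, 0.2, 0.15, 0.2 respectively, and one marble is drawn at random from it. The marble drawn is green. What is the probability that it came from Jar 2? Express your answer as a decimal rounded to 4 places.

Tabulate prior·likelihood by source: [1] prior 0.35, lik 0.25, product 0.08750; [2] prior 0.1, lik 0.3333, product 0.03333; [3] prior 0.2, lik 0.4375, product 0.08750; [4] prior 0.15, lik 0.5, product 0.07500; [5] prior 0.2, lik 0.2727, product 0.05455.
Normalizing constant = 0.33788; the posterior for Jar 2 is its product over the sum, 0.03333/0.33788 = 0.0987.

Posterior probability ≈ 0.0987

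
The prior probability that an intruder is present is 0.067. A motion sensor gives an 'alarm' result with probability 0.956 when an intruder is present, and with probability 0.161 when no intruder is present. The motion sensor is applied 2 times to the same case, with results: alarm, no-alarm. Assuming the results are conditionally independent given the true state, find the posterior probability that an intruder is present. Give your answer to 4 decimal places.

With H the event that an intruder is present, the joint likelihood of the observed sequence is P(data|H) = 0.956·0.044 = 0.042064 and P(data|¬H) = 0.161·0.839 = 0.13508.
Bayes: P(H|data) = 0.067·0.042064 / (0.067·0.042064 + 0.933·0.13508) = 0.0028183/0.12885 = 0.0219.

Posterior P(H) ≈ 0.0219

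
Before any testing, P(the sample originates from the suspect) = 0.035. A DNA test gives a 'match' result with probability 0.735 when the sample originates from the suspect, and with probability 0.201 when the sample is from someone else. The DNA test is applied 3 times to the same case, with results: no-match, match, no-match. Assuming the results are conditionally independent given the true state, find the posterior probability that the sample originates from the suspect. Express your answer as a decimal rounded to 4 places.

Posterior P(H) ≈ 0.0144

Let H be the event that the sample originates from the suspect; start with P(H) = 0.035. P('match'|H) = 0.735, P('match'|¬H) = 0.201.
Update on result 1 ('no-match'): P(H) ← 0.265·0.0350 / (0.265·0.0350 + 0.799·0.9650) = 0.0092750/0.78031 = 0.0119.
Update on result 2 ('match'): P(H) ← 0.735·0.0119 / (0.735·0.0119 + 0.201·0.9881) = 0.0087364/0.20735 = 0.0421.
Update on result 3 ('no-match'): P(H) ← 0.265·0.0421 / (0.265·0.0421 + 0.799·0.9579) = 0.011166/0.77650 = 0.0144.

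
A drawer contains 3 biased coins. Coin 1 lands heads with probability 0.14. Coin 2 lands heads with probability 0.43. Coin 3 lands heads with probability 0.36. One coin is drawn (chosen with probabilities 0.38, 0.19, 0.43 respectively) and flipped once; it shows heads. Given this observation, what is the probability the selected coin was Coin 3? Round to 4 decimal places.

P(heads|C1) = 0.14; P(heads|C2) = 0.43; P(heads|C3) = 0.36.
Prior × likelihood for each source: 0.38·0.14=0.05320, 0.19·0.43=0.08170, 0.43·0.36=0.1548. Summing gives P(heads) = 0.28970.
P(Coin 3 | heads) = 0.1548 / 0.28970 = 0.5343.

Posterior probability ≈ 0.5343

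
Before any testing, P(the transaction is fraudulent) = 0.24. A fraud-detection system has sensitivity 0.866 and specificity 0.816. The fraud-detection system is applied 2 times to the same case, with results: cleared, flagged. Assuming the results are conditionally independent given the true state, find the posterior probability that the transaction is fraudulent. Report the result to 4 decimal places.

With H the event that the transaction is fraudulent, the joint likelihood of the observed sequence is P(data|H) = 0.134·0.866 = 0.11604 and P(data|¬H) = 0.816·0.184 = 0.15014.
Bayes: P(H|data) = 0.24·0.11604 / (0.24·0.11604 + 0.76·0.15014) = 0.027851/0.14196 = 0.1962.

Posterior P(H) ≈ 0.1962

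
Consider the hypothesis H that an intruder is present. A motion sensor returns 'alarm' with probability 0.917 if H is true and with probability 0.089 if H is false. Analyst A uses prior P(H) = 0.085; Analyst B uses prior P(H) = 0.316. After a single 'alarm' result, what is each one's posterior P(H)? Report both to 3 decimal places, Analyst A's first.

The likelihood ratio for an 'alarm' result is 0.917/0.089 = 10.303.
Analyst A: prior odds 0.085/0.915 = 0.092896; posterior odds 0.95714; posterior probability 0.489.
Analyst B: prior odds 0.316/0.684 = 0.46199; posterior odds 4.7600; posterior probability 0.826.

Analyst A: 0.489; Analyst B: 0.826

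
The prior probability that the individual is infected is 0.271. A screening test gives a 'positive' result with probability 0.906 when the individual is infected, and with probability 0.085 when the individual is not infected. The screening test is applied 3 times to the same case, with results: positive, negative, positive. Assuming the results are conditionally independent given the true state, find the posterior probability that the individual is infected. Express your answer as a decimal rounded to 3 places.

With H the event that the individual is infected, the joint likelihood of the observed sequence is P(data|H) = 0.906·0.094·0.906 = 0.077159 and P(data|¬H) = 0.085·0.915·0.085 = 0.0066109.
Bayes: P(H|data) = 0.271·0.077159 / (0.271·0.077159 + 0.729·0.0066109) = 0.020910/0.025729 = 0.8127.

Posterior P(H) ≈ 0.813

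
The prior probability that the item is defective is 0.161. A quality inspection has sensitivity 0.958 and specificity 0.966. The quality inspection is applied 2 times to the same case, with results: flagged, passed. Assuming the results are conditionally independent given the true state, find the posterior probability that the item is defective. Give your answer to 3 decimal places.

Posterior P(H) ≈ 0.190

Let H be the event that the item is defective; start with P(H) = 0.161. P('flagged'|H) = 0.958, P('flagged'|¬H) = 0.034.
Update on result 1 ('flagged'): P(H) ← 0.958·0.1610 / (0.958·0.1610 + 0.034·0.8390) = 0.15424/0.18276 = 0.8439.
Update on result 2 ('passed'): P(H) ← 0.042·0.8439 / (0.042·0.8439 + 0.966·0.1561) = 0.035445/0.18622 = 0.1903.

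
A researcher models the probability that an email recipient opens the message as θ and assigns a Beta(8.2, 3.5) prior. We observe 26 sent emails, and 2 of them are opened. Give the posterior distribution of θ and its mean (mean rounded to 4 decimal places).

Posterior: Beta(10.2, 27.5); mean ≈ 0.2706

Observing 2 successes and 24 failures updates Beta(8.2, 3.5) by adding the success and failure counts to the two shape parameters: α = 8.2+2 = 10.2, β = 3.5+24 = 27.5.
E[θ | data] = 10.2/(10.2+27.5) = 0.2706.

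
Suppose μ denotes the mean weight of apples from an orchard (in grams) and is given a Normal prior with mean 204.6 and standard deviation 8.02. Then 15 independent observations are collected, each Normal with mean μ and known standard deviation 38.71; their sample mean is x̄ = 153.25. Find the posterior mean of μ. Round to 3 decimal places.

With known σ, the Normal prior is conjugate. Weight on the data is w = (n/σ²)/(n/σ² + 1/τ₀²) = 0.0100102/(0.0100102+0.0155472) = 0.39168.
Posterior mean = w·x̄ + (1−w)·μ₀ = 0.39168·153.25 + 0.60832·204.6 = 184.487.

Posterior mean ≈ 184.487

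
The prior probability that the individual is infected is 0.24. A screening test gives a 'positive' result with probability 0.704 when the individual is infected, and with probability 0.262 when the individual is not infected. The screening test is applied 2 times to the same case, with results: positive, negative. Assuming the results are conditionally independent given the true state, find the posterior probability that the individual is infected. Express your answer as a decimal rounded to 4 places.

With H the event that the individual is infected, the joint likelihood of the observed sequence is P(data|H) = 0.704·0.296 = 0.20838 and P(data|¬H) = 0.262·0.738 = 0.19336.
Bayes: P(H|data) = 0.24·0.20838 / (0.24·0.20838 + 0.76·0.19336) = 0.050012/0.19696 = 0.2539.

Posterior P(H) ≈ 0.2539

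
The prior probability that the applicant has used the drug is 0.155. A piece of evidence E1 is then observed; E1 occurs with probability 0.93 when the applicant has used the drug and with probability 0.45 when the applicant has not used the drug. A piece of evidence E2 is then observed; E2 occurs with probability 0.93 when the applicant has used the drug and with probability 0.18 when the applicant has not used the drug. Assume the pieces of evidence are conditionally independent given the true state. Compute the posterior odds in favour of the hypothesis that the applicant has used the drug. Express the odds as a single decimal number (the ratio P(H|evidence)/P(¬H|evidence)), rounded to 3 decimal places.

Prior odds = 0.155/(1−0.155) = 0.18343.
Likelihood ratio for E1 = 0.93/0.45 = 2.0667.
Likelihood ratio for E2 = 0.93/0.18 = 5.1667.
Posterior odds = prior odds × LR₁ × LR₂ = 1.9586.

Posterior odds ≈ 1.959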